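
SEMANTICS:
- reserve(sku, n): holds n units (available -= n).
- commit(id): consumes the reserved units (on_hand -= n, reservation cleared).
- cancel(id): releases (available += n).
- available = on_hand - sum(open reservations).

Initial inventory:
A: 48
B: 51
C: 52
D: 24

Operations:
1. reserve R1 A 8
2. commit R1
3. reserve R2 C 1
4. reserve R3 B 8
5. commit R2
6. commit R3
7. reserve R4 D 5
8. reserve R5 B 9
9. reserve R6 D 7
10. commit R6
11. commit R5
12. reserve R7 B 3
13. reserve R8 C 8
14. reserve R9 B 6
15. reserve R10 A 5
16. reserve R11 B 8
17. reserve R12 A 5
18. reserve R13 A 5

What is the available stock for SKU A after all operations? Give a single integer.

Step 1: reserve R1 A 8 -> on_hand[A=48 B=51 C=52 D=24] avail[A=40 B=51 C=52 D=24] open={R1}
Step 2: commit R1 -> on_hand[A=40 B=51 C=52 D=24] avail[A=40 B=51 C=52 D=24] open={}
Step 3: reserve R2 C 1 -> on_hand[A=40 B=51 C=52 D=24] avail[A=40 B=51 C=51 D=24] open={R2}
Step 4: reserve R3 B 8 -> on_hand[A=40 B=51 C=52 D=24] avail[A=40 B=43 C=51 D=24] open={R2,R3}
Step 5: commit R2 -> on_hand[A=40 B=51 C=51 D=24] avail[A=40 B=43 C=51 D=24] open={R3}
Step 6: commit R3 -> on_hand[A=40 B=43 C=51 D=24] avail[A=40 B=43 C=51 D=24] open={}
Step 7: reserve R4 D 5 -> on_hand[A=40 B=43 C=51 D=24] avail[A=40 B=43 C=51 D=19] open={R4}
Step 8: reserve R5 B 9 -> on_hand[A=40 B=43 C=51 D=24] avail[A=40 B=34 C=51 D=19] open={R4,R5}
Step 9: reserve R6 D 7 -> on_hand[A=40 B=43 C=51 D=24] avail[A=40 B=34 C=51 D=12] open={R4,R5,R6}
Step 10: commit R6 -> on_hand[A=40 B=43 C=51 D=17] avail[A=40 B=34 C=51 D=12] open={R4,R5}
Step 11: commit R5 -> on_hand[A=40 B=34 C=51 D=17] avail[A=40 B=34 C=51 D=12] open={R4}
Step 12: reserve R7 B 3 -> on_hand[A=40 B=34 C=51 D=17] avail[A=40 B=31 C=51 D=12] open={R4,R7}
Step 13: reserve R8 C 8 -> on_hand[A=40 B=34 C=51 D=17] avail[A=40 B=31 C=43 D=12] open={R4,R7,R8}
Step 14: reserve R9 B 6 -> on_hand[A=40 B=34 C=51 D=17] avail[A=40 B=25 C=43 D=12] open={R4,R7,R8,R9}
Step 15: reserve R10 A 5 -> on_hand[A=40 B=34 C=51 D=17] avail[A=35 B=25 C=43 D=12] open={R10,R4,R7,R8,R9}
Step 16: reserve R11 B 8 -> on_hand[A=40 B=34 C=51 D=17] avail[A=35 B=17 C=43 D=12] open={R10,R11,R4,R7,R8,R9}
Step 17: reserve R12 A 5 -> on_hand[A=40 B=34 C=51 D=17] avail[A=30 B=17 C=43 D=12] open={R10,R11,R12,R4,R7,R8,R9}
Step 18: reserve R13 A 5 -> on_hand[A=40 B=34 C=51 D=17] avail[A=25 B=17 C=43 D=12] open={R10,R11,R12,R13,R4,R7,R8,R9}
Final available[A] = 25

Answer: 25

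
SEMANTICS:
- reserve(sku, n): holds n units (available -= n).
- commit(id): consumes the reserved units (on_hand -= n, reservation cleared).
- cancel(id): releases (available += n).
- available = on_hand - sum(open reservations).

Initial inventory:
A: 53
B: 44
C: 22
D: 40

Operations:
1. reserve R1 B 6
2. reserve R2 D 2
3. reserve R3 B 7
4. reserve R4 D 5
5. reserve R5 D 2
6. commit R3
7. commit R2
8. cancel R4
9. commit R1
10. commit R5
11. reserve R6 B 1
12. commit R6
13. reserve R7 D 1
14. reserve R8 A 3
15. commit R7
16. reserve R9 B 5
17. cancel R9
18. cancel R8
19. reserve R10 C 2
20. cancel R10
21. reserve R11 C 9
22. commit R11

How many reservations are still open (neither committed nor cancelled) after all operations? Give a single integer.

Step 1: reserve R1 B 6 -> on_hand[A=53 B=44 C=22 D=40] avail[A=53 B=38 C=22 D=40] open={R1}
Step 2: reserve R2 D 2 -> on_hand[A=53 B=44 C=22 D=40] avail[A=53 B=38 C=22 D=38] open={R1,R2}
Step 3: reserve R3 B 7 -> on_hand[A=53 B=44 C=22 D=40] avail[A=53 B=31 C=22 D=38] open={R1,R2,R3}
Step 4: reserve R4 D 5 -> on_hand[A=53 B=44 C=22 D=40] avail[A=53 B=31 C=22 D=33] open={R1,R2,R3,R4}
Step 5: reserve R5 D 2 -> on_hand[A=53 B=44 C=22 D=40] avail[A=53 B=31 C=22 D=31] open={R1,R2,R3,R4,R5}
Step 6: commit R3 -> on_hand[A=53 B=37 C=22 D=40] avail[A=53 B=31 C=22 D=31] open={R1,R2,R4,R5}
Step 7: commit R2 -> on_hand[A=53 B=37 C=22 D=38] avail[A=53 B=31 C=22 D=31] open={R1,R4,R5}
Step 8: cancel R4 -> on_hand[A=53 B=37 C=22 D=38] avail[A=53 B=31 C=22 D=36] open={R1,R5}
Step 9: commit R1 -> on_hand[A=53 B=31 C=22 D=38] avail[A=53 B=31 C=22 D=36] open={R5}
Step 10: commit R5 -> on_hand[A=53 B=31 C=22 D=36] avail[A=53 B=31 C=22 D=36] open={}
Step 11: reserve R6 B 1 -> on_hand[A=53 B=31 C=22 D=36] avail[A=53 B=30 C=22 D=36] open={R6}
Step 12: commit R6 -> on_hand[A=53 B=30 C=22 D=36] avail[A=53 B=30 C=22 D=36] open={}
Step 13: reserve R7 D 1 -> on_hand[A=53 B=30 C=22 D=36] avail[A=53 B=30 C=22 D=35] open={R7}
Step 14: reserve R8 A 3 -> on_hand[A=53 B=30 C=22 D=36] avail[A=50 B=30 C=22 D=35] open={R7,R8}
Step 15: commit R7 -> on_hand[A=53 B=30 C=22 D=35] avail[A=50 B=30 C=22 D=35] open={R8}
Step 16: reserve R9 B 5 -> on_hand[A=53 B=30 C=22 D=35] avail[A=50 B=25 C=22 D=35] open={R8,R9}
Step 17: cancel R9 -> on_hand[A=53 B=30 C=22 D=35] avail[A=50 B=30 C=22 D=35] open={R8}
Step 18: cancel R8 -> on_hand[A=53 B=30 C=22 D=35] avail[A=53 B=30 C=22 D=35] open={}
Step 19: reserve R10 C 2 -> on_hand[A=53 B=30 C=22 D=35] avail[A=53 B=30 C=20 D=35] open={R10}
Step 20: cancel R10 -> on_hand[A=53 B=30 C=22 D=35] avail[A=53 B=30 C=22 D=35] open={}
Step 21: reserve R11 C 9 -> on_hand[A=53 B=30 C=22 D=35] avail[A=53 B=30 C=13 D=35] open={R11}
Step 22: commit R11 -> on_hand[A=53 B=30 C=13 D=35] avail[A=53 B=30 C=13 D=35] open={}
Open reservations: [] -> 0

Answer: 0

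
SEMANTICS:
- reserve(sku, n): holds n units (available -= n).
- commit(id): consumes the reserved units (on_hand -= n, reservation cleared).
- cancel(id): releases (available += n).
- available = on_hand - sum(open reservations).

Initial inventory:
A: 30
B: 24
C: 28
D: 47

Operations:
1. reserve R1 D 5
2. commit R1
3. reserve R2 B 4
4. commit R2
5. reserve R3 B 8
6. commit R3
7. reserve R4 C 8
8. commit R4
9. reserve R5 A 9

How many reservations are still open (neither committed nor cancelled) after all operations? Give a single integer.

Answer: 1

Derivation:
Step 1: reserve R1 D 5 -> on_hand[A=30 B=24 C=28 D=47] avail[A=30 B=24 C=28 D=42] open={R1}
Step 2: commit R1 -> on_hand[A=30 B=24 C=28 D=42] avail[A=30 B=24 C=28 D=42] open={}
Step 3: reserve R2 B 4 -> on_hand[A=30 B=24 C=28 D=42] avail[A=30 B=20 C=28 D=42] open={R2}
Step 4: commit R2 -> on_hand[A=30 B=20 C=28 D=42] avail[A=30 B=20 C=28 D=42] open={}
Step 5: reserve R3 B 8 -> on_hand[A=30 B=20 C=28 D=42] avail[A=30 B=12 C=28 D=42] open={R3}
Step 6: commit R3 -> on_hand[A=30 B=12 C=28 D=42] avail[A=30 B=12 C=28 D=42] open={}
Step 7: reserve R4 C 8 -> on_hand[A=30 B=12 C=28 D=42] avail[A=30 B=12 C=20 D=42] open={R4}
Step 8: commit R4 -> on_hand[A=30 B=12 C=20 D=42] avail[A=30 B=12 C=20 D=42] open={}
Step 9: reserve R5 A 9 -> on_hand[A=30 B=12 C=20 D=42] avail[A=21 B=12 C=20 D=42] open={R5}
Open reservations: ['R5'] -> 1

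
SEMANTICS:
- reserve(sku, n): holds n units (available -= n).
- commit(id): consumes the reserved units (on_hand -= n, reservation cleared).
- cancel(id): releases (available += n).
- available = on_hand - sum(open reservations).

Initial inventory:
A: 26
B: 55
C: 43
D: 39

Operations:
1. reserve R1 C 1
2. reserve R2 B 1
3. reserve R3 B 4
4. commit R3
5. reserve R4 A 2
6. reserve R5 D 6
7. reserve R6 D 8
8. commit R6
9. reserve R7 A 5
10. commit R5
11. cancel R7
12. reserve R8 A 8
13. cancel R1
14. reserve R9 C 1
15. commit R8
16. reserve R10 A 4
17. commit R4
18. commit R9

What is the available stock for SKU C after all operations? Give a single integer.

Answer: 42

Derivation:
Step 1: reserve R1 C 1 -> on_hand[A=26 B=55 C=43 D=39] avail[A=26 B=55 C=42 D=39] open={R1}
Step 2: reserve R2 B 1 -> on_hand[A=26 B=55 C=43 D=39] avail[A=26 B=54 C=42 D=39] open={R1,R2}
Step 3: reserve R3 B 4 -> on_hand[A=26 B=55 C=43 D=39] avail[A=26 B=50 C=42 D=39] open={R1,R2,R3}
Step 4: commit R3 -> on_hand[A=26 B=51 C=43 D=39] avail[A=26 B=50 C=42 D=39] open={R1,R2}
Step 5: reserve R4 A 2 -> on_hand[A=26 B=51 C=43 D=39] avail[A=24 B=50 C=42 D=39] open={R1,R2,R4}
Step 6: reserve R5 D 6 -> on_hand[A=26 B=51 C=43 D=39] avail[A=24 B=50 C=42 D=33] open={R1,R2,R4,R5}
Step 7: reserve R6 D 8 -> on_hand[A=26 B=51 C=43 D=39] avail[A=24 B=50 C=42 D=25] open={R1,R2,R4,R5,R6}
Step 8: commit R6 -> on_hand[A=26 B=51 C=43 D=31] avail[A=24 B=50 C=42 D=25] open={R1,R2,R4,R5}
Step 9: reserve R7 A 5 -> on_hand[A=26 B=51 C=43 D=31] avail[A=19 B=50 C=42 D=25] open={R1,R2,R4,R5,R7}
Step 10: commit R5 -> on_hand[A=26 B=51 C=43 D=25] avail[A=19 B=50 C=42 D=25] open={R1,R2,R4,R7}
Step 11: cancel R7 -> on_hand[A=26 B=51 C=43 D=25] avail[A=24 B=50 C=42 D=25] open={R1,R2,R4}
Step 12: reserve R8 A 8 -> on_hand[A=26 B=51 C=43 D=25] avail[A=16 B=50 C=42 D=25] open={R1,R2,R4,R8}
Step 13: cancel R1 -> on_hand[A=26 B=51 C=43 D=25] avail[A=16 B=50 C=43 D=25] open={R2,R4,R8}
Step 14: reserve R9 C 1 -> on_hand[A=26 B=51 C=43 D=25] avail[A=16 B=50 C=42 D=25] open={R2,R4,R8,R9}
Step 15: commit R8 -> on_hand[A=18 B=51 C=43 D=25] avail[A=16 B=50 C=42 D=25] open={R2,R4,R9}
Step 16: reserve R10 A 4 -> on_hand[A=18 B=51 C=43 D=25] avail[A=12 B=50 C=42 D=25] open={R10,R2,R4,R9}
Step 17: commit R4 -> on_hand[A=16 B=51 C=43 D=25] avail[A=12 B=50 C=42 D=25] open={R10,R2,R9}
Step 18: commit R9 -> on_hand[A=16 B=51 C=42 D=25] avail[A=12 B=50 C=42 D=25] open={R10,R2}
Final available[C] = 42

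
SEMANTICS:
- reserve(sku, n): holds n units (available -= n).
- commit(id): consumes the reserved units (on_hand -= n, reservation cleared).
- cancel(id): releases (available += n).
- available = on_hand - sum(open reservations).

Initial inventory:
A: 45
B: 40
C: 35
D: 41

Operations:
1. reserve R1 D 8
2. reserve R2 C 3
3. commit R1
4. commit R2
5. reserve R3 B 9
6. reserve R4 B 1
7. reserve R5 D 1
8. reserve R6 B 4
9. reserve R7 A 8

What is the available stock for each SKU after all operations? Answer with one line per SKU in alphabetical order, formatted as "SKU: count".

Answer: A: 37
B: 26
C: 32
D: 32

Derivation:
Step 1: reserve R1 D 8 -> on_hand[A=45 B=40 C=35 D=41] avail[A=45 B=40 C=35 D=33] open={R1}
Step 2: reserve R2 C 3 -> on_hand[A=45 B=40 C=35 D=41] avail[A=45 B=40 C=32 D=33] open={R1,R2}
Step 3: commit R1 -> on_hand[A=45 B=40 C=35 D=33] avail[A=45 B=40 C=32 D=33] open={R2}
Step 4: commit R2 -> on_hand[A=45 B=40 C=32 D=33] avail[A=45 B=40 C=32 D=33] open={}
Step 5: reserve R3 B 9 -> on_hand[A=45 B=40 C=32 D=33] avail[A=45 B=31 C=32 D=33] open={R3}
Step 6: reserve R4 B 1 -> on_hand[A=45 B=40 C=32 D=33] avail[A=45 B=30 C=32 D=33] open={R3,R4}
Step 7: reserve R5 D 1 -> on_hand[A=45 B=40 C=32 D=33] avail[A=45 B=30 C=32 D=32] open={R3,R4,R5}
Step 8: reserve R6 B 4 -> on_hand[A=45 B=40 C=32 D=33] avail[A=45 B=26 C=32 D=32] open={R3,R4,R5,R6}
Step 9: reserve R7 A 8 -> on_hand[A=45 B=40 C=32 D=33] avail[A=37 B=26 C=32 D=32] open={R3,R4,R5,R6,R7}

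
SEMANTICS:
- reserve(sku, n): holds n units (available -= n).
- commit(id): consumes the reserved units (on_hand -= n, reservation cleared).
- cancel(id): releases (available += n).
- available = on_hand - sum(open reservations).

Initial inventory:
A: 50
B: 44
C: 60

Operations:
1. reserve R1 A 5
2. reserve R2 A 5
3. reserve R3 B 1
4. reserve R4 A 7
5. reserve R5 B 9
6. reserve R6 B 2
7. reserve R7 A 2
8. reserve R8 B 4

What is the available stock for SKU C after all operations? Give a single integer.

Step 1: reserve R1 A 5 -> on_hand[A=50 B=44 C=60] avail[A=45 B=44 C=60] open={R1}
Step 2: reserve R2 A 5 -> on_hand[A=50 B=44 C=60] avail[A=40 B=44 C=60] open={R1,R2}
Step 3: reserve R3 B 1 -> on_hand[A=50 B=44 C=60] avail[A=40 B=43 C=60] open={R1,R2,R3}
Step 4: reserve R4 A 7 -> on_hand[A=50 B=44 C=60] avail[A=33 B=43 C=60] open={R1,R2,R3,R4}
Step 5: reserve R5 B 9 -> on_hand[A=50 B=44 C=60] avail[A=33 B=34 C=60] open={R1,R2,R3,R4,R5}
Step 6: reserve R6 B 2 -> on_hand[A=50 B=44 C=60] avail[A=33 B=32 C=60] open={R1,R2,R3,R4,R5,R6}
Step 7: reserve R7 A 2 -> on_hand[A=50 B=44 C=60] avail[A=31 B=32 C=60] open={R1,R2,R3,R4,R5,R6,R7}
Step 8: reserve R8 B 4 -> on_hand[A=50 B=44 C=60] avail[A=31 B=28 C=60] open={R1,R2,R3,R4,R5,R6,R7,R8}
Final available[C] = 60

Answer: 60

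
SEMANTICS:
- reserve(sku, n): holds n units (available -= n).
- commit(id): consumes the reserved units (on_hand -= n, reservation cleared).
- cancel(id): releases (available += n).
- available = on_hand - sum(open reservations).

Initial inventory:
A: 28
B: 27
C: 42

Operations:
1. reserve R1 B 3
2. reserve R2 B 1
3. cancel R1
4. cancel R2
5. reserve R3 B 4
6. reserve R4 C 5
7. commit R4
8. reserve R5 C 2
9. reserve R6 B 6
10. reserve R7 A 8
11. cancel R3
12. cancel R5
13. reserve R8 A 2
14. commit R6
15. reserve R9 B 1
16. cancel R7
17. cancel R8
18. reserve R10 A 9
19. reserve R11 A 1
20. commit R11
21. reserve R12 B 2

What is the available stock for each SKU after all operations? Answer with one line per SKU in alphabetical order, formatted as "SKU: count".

Step 1: reserve R1 B 3 -> on_hand[A=28 B=27 C=42] avail[A=28 B=24 C=42] open={R1}
Step 2: reserve R2 B 1 -> on_hand[A=28 B=27 C=42] avail[A=28 B=23 C=42] open={R1,R2}
Step 3: cancel R1 -> on_hand[A=28 B=27 C=42] avail[A=28 B=26 C=42] open={R2}
Step 4: cancel R2 -> on_hand[A=28 B=27 C=42] avail[A=28 B=27 C=42] open={}
Step 5: reserve R3 B 4 -> on_hand[A=28 B=27 C=42] avail[A=28 B=23 C=42] open={R3}
Step 6: reserve R4 C 5 -> on_hand[A=28 B=27 C=42] avail[A=28 B=23 C=37] open={R3,R4}
Step 7: commit R4 -> on_hand[A=28 B=27 C=37] avail[A=28 B=23 C=37] open={R3}
Step 8: reserve R5 C 2 -> on_hand[A=28 B=27 C=37] avail[A=28 B=23 C=35] open={R3,R5}
Step 9: reserve R6 B 6 -> on_hand[A=28 B=27 C=37] avail[A=28 B=17 C=35] open={R3,R5,R6}
Step 10: reserve R7 A 8 -> on_hand[A=28 B=27 C=37] avail[A=20 B=17 C=35] open={R3,R5,R6,R7}
Step 11: cancel R3 -> on_hand[A=28 B=27 C=37] avail[A=20 B=21 C=35] open={R5,R6,R7}
Step 12: cancel R5 -> on_hand[A=28 B=27 C=37] avail[A=20 B=21 C=37] open={R6,R7}
Step 13: reserve R8 A 2 -> on_hand[A=28 B=27 C=37] avail[A=18 B=21 C=37] open={R6,R7,R8}
Step 14: commit R6 -> on_hand[A=28 B=21 C=37] avail[A=18 B=21 C=37] open={R7,R8}
Step 15: reserve R9 B 1 -> on_hand[A=28 B=21 C=37] avail[A=18 B=20 C=37] open={R7,R8,R9}
Step 16: cancel R7 -> on_hand[A=28 B=21 C=37] avail[A=26 B=20 C=37] open={R8,R9}
Step 17: cancel R8 -> on_hand[A=28 B=21 C=37] avail[A=28 B=20 C=37] open={R9}
Step 18: reserve R10 A 9 -> on_hand[A=28 B=21 C=37] avail[A=19 B=20 C=37] open={R10,R9}
Step 19: reserve R11 A 1 -> on_hand[A=28 B=21 C=37] avail[A=18 B=20 C=37] open={R10,R11,R9}
Step 20: commit R11 -> on_hand[A=27 B=21 C=37] avail[A=18 B=20 C=37] open={R10,R9}
Step 21: reserve R12 B 2 -> on_hand[A=27 B=21 C=37] avail[A=18 B=18 C=37] open={R10,R12,R9}

Answer: A: 18
B: 18
C: 37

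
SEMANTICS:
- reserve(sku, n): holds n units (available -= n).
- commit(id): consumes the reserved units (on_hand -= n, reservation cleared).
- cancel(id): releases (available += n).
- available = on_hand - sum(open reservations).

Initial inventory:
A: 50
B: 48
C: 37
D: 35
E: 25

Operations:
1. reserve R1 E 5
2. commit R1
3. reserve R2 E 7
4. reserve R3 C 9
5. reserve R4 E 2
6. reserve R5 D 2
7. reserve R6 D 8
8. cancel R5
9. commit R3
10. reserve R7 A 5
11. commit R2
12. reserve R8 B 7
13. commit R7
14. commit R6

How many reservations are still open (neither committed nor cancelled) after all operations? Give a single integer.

Answer: 2

Derivation:
Step 1: reserve R1 E 5 -> on_hand[A=50 B=48 C=37 D=35 E=25] avail[A=50 B=48 C=37 D=35 E=20] open={R1}
Step 2: commit R1 -> on_hand[A=50 B=48 C=37 D=35 E=20] avail[A=50 B=48 C=37 D=35 E=20] open={}
Step 3: reserve R2 E 7 -> on_hand[A=50 B=48 C=37 D=35 E=20] avail[A=50 B=48 C=37 D=35 E=13] open={R2}
Step 4: reserve R3 C 9 -> on_hand[A=50 B=48 C=37 D=35 E=20] avail[A=50 B=48 C=28 D=35 E=13] open={R2,R3}
Step 5: reserve R4 E 2 -> on_hand[A=50 B=48 C=37 D=35 E=20] avail[A=50 B=48 C=28 D=35 E=11] open={R2,R3,R4}
Step 6: reserve R5 D 2 -> on_hand[A=50 B=48 C=37 D=35 E=20] avail[A=50 B=48 C=28 D=33 E=11] open={R2,R3,R4,R5}
Step 7: reserve R6 D 8 -> on_hand[A=50 B=48 C=37 D=35 E=20] avail[A=50 B=48 C=28 D=25 E=11] open={R2,R3,R4,R5,R6}
Step 8: cancel R5 -> on_hand[A=50 B=48 C=37 D=35 E=20] avail[A=50 B=48 C=28 D=27 E=11] open={R2,R3,R4,R6}
Step 9: commit R3 -> on_hand[A=50 B=48 C=28 D=35 E=20] avail[A=50 B=48 C=28 D=27 E=11] open={R2,R4,R6}
Step 10: reserve R7 A 5 -> on_hand[A=50 B=48 C=28 D=35 E=20] avail[A=45 B=48 C=28 D=27 E=11] open={R2,R4,R6,R7}
Step 11: commit R2 -> on_hand[A=50 B=48 C=28 D=35 E=13] avail[A=45 B=48 C=28 D=27 E=11] open={R4,R6,R7}
Step 12: reserve R8 B 7 -> on_hand[A=50 B=48 C=28 D=35 E=13] avail[A=45 B=41 C=28 D=27 E=11] open={R4,R6,R7,R8}
Step 13: commit R7 -> on_hand[A=45 B=48 C=28 D=35 E=13] avail[A=45 B=41 C=28 D=27 E=11] open={R4,R6,R8}
Step 14: commit R6 -> on_hand[A=45 B=48 C=28 D=27 E=13] avail[A=45 B=41 C=28 D=27 E=11] open={R4,R8}
Open reservations: ['R4', 'R8'] -> 2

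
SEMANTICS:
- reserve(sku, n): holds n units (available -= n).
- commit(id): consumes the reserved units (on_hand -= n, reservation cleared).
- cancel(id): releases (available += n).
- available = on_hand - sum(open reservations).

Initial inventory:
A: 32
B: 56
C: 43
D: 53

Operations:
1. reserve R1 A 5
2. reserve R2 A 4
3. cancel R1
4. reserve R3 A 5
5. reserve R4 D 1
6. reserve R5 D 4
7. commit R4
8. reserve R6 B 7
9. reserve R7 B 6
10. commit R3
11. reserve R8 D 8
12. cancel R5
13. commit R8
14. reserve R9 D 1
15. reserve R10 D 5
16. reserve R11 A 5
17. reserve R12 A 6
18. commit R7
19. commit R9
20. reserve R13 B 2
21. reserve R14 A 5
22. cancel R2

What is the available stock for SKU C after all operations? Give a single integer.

Step 1: reserve R1 A 5 -> on_hand[A=32 B=56 C=43 D=53] avail[A=27 B=56 C=43 D=53] open={R1}
Step 2: reserve R2 A 4 -> on_hand[A=32 B=56 C=43 D=53] avail[A=23 B=56 C=43 D=53] open={R1,R2}
Step 3: cancel R1 -> on_hand[A=32 B=56 C=43 D=53] avail[A=28 B=56 C=43 D=53] open={R2}
Step 4: reserve R3 A 5 -> on_hand[A=32 B=56 C=43 D=53] avail[A=23 B=56 C=43 D=53] open={R2,R3}
Step 5: reserve R4 D 1 -> on_hand[A=32 B=56 C=43 D=53] avail[A=23 B=56 C=43 D=52] open={R2,R3,R4}
Step 6: reserve R5 D 4 -> on_hand[A=32 B=56 C=43 D=53] avail[A=23 B=56 C=43 D=48] open={R2,R3,R4,R5}
Step 7: commit R4 -> on_hand[A=32 B=56 C=43 D=52] avail[A=23 B=56 C=43 D=48] open={R2,R3,R5}
Step 8: reserve R6 B 7 -> on_hand[A=32 B=56 C=43 D=52] avail[A=23 B=49 C=43 D=48] open={R2,R3,R5,R6}
Step 9: reserve R7 B 6 -> on_hand[A=32 B=56 C=43 D=52] avail[A=23 B=43 C=43 D=48] open={R2,R3,R5,R6,R7}
Step 10: commit R3 -> on_hand[A=27 B=56 C=43 D=52] avail[A=23 B=43 C=43 D=48] open={R2,R5,R6,R7}
Step 11: reserve R8 D 8 -> on_hand[A=27 B=56 C=43 D=52] avail[A=23 B=43 C=43 D=40] open={R2,R5,R6,R7,R8}
Step 12: cancel R5 -> on_hand[A=27 B=56 C=43 D=52] avail[A=23 B=43 C=43 D=44] open={R2,R6,R7,R8}
Step 13: commit R8 -> on_hand[A=27 B=56 C=43 D=44] avail[A=23 B=43 C=43 D=44] open={R2,R6,R7}
Step 14: reserve R9 D 1 -> on_hand[A=27 B=56 C=43 D=44] avail[A=23 B=43 C=43 D=43] open={R2,R6,R7,R9}
Step 15: reserve R10 D 5 -> on_hand[A=27 B=56 C=43 D=44] avail[A=23 B=43 C=43 D=38] open={R10,R2,R6,R7,R9}
Step 16: reserve R11 A 5 -> on_hand[A=27 B=56 C=43 D=44] avail[A=18 B=43 C=43 D=38] open={R10,R11,R2,R6,R7,R9}
Step 17: reserve R12 A 6 -> on_hand[A=27 B=56 C=43 D=44] avail[A=12 B=43 C=43 D=38] open={R10,R11,R12,R2,R6,R7,R9}
Step 18: commit R7 -> on_hand[A=27 B=50 C=43 D=44] avail[A=12 B=43 C=43 D=38] open={R10,R11,R12,R2,R6,R9}
Step 19: commit R9 -> on_hand[A=27 B=50 C=43 D=43] avail[A=12 B=43 C=43 D=38] open={R10,R11,R12,R2,R6}
Step 20: reserve R13 B 2 -> on_hand[A=27 B=50 C=43 D=43] avail[A=12 B=41 C=43 D=38] open={R10,R11,R12,R13,R2,R6}
Step 21: reserve R14 A 5 -> on_hand[A=27 B=50 C=43 D=43] avail[A=7 B=41 C=43 D=38] open={R10,R11,R12,R13,R14,R2,R6}
Step 22: cancel R2 -> on_hand[A=27 B=50 C=43 D=43] avail[A=11 B=41 C=43 D=38] open={R10,R11,R12,R13,R14,R6}
Final available[C] = 43

Answer: 43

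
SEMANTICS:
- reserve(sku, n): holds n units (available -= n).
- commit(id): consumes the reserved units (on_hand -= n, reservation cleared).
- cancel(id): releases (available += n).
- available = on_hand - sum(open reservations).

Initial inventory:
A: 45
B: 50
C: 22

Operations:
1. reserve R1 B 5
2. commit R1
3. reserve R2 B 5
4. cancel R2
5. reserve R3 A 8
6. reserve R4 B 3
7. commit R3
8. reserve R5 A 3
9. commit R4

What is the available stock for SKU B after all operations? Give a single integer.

Step 1: reserve R1 B 5 -> on_hand[A=45 B=50 C=22] avail[A=45 B=45 C=22] open={R1}
Step 2: commit R1 -> on_hand[A=45 B=45 C=22] avail[A=45 B=45 C=22] open={}
Step 3: reserve R2 B 5 -> on_hand[A=45 B=45 C=22] avail[A=45 B=40 C=22] open={R2}
Step 4: cancel R2 -> on_hand[A=45 B=45 C=22] avail[A=45 B=45 C=22] open={}
Step 5: reserve R3 A 8 -> on_hand[A=45 B=45 C=22] avail[A=37 B=45 C=22] open={R3}
Step 6: reserve R4 B 3 -> on_hand[A=45 B=45 C=22] avail[A=37 B=42 C=22] open={R3,R4}
Step 7: commit R3 -> on_hand[A=37 B=45 C=22] avail[A=37 B=42 C=22] open={R4}
Step 8: reserve R5 A 3 -> on_hand[A=37 B=45 C=22] avail[A=34 B=42 C=22] open={R4,R5}
Step 9: commit R4 -> on_hand[A=37 B=42 C=22] avail[A=34 B=42 C=22] open={R5}
Final available[B] = 42

Answer: 42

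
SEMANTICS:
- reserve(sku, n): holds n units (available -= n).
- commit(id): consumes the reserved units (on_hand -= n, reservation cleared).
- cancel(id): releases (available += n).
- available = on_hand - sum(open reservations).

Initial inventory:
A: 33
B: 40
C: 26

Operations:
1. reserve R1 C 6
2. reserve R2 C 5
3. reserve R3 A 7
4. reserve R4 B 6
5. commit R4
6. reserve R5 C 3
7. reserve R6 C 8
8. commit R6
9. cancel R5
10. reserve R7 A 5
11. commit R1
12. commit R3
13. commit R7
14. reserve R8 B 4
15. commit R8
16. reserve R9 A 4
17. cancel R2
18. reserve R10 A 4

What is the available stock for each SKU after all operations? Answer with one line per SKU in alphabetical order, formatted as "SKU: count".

Answer: A: 13
B: 30
C: 12

Derivation:
Step 1: reserve R1 C 6 -> on_hand[A=33 B=40 C=26] avail[A=33 B=40 C=20] open={R1}
Step 2: reserve R2 C 5 -> on_hand[A=33 B=40 C=26] avail[A=33 B=40 C=15] open={R1,R2}
Step 3: reserve R3 A 7 -> on_hand[A=33 B=40 C=26] avail[A=26 B=40 C=15] open={R1,R2,R3}
Step 4: reserve R4 B 6 -> on_hand[A=33 B=40 C=26] avail[A=26 B=34 C=15] open={R1,R2,R3,R4}
Step 5: commit R4 -> on_hand[A=33 B=34 C=26] avail[A=26 B=34 C=15] open={R1,R2,R3}
Step 6: reserve R5 C 3 -> on_hand[A=33 B=34 C=26] avail[A=26 B=34 C=12] open={R1,R2,R3,R5}
Step 7: reserve R6 C 8 -> on_hand[A=33 B=34 C=26] avail[A=26 B=34 C=4] open={R1,R2,R3,R5,R6}
Step 8: commit R6 -> on_hand[A=33 B=34 C=18] avail[A=26 B=34 C=4] open={R1,R2,R3,R5}
Step 9: cancel R5 -> on_hand[A=33 B=34 C=18] avail[A=26 B=34 C=7] open={R1,R2,R3}
Step 10: reserve R7 A 5 -> on_hand[A=33 B=34 C=18] avail[A=21 B=34 C=7] open={R1,R2,R3,R7}
Step 11: commit R1 -> on_hand[A=33 B=34 C=12] avail[A=21 B=34 C=7] open={R2,R3,R7}
Step 12: commit R3 -> on_hand[A=26 B=34 C=12] avail[A=21 B=34 C=7] open={R2,R7}
Step 13: commit R7 -> on_hand[A=21 B=34 C=12] avail[A=21 B=34 C=7] open={R2}
Step 14: reserve R8 B 4 -> on_hand[A=21 B=34 C=12] avail[A=21 B=30 C=7] open={R2,R8}
Step 15: commit R8 -> on_hand[A=21 B=30 C=12] avail[A=21 B=30 C=7] open={R2}
Step 16: reserve R9 A 4 -> on_hand[A=21 B=30 C=12] avail[A=17 B=30 C=7] open={R2,R9}
Step 17: cancel R2 -> on_hand[A=21 B=30 C=12] avail[A=17 B=30 C=12] open={R9}
Step 18: reserve R10 A 4 -> on_hand[A=21 B=30 C=12] avail[A=13 B=30 C=12] open={R10,R9}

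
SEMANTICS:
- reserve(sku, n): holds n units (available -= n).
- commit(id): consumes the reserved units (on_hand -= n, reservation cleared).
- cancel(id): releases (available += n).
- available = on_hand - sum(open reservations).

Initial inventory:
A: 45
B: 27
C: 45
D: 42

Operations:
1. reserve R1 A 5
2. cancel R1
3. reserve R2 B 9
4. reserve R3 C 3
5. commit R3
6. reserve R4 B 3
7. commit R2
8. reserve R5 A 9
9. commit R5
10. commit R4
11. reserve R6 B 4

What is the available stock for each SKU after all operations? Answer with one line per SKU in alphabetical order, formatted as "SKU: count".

Answer: A: 36
B: 11
C: 42
D: 42

Derivation:
Step 1: reserve R1 A 5 -> on_hand[A=45 B=27 C=45 D=42] avail[A=40 B=27 C=45 D=42] open={R1}
Step 2: cancel R1 -> on_hand[A=45 B=27 C=45 D=42] avail[A=45 B=27 C=45 D=42] open={}
Step 3: reserve R2 B 9 -> on_hand[A=45 B=27 C=45 D=42] avail[A=45 B=18 C=45 D=42] open={R2}
Step 4: reserve R3 C 3 -> on_hand[A=45 B=27 C=45 D=42] avail[A=45 B=18 C=42 D=42] open={R2,R3}
Step 5: commit R3 -> on_hand[A=45 B=27 C=42 D=42] avail[A=45 B=18 C=42 D=42] open={R2}
Step 6: reserve R4 B 3 -> on_hand[A=45 B=27 C=42 D=42] avail[A=45 B=15 C=42 D=42] open={R2,R4}
Step 7: commit R2 -> on_hand[A=45 B=18 C=42 D=42] avail[A=45 B=15 C=42 D=42] open={R4}
Step 8: reserve R5 A 9 -> on_hand[A=45 B=18 C=42 D=42] avail[A=36 B=15 C=42 D=42] open={R4,R5}
Step 9: commit R5 -> on_hand[A=36 B=18 C=42 D=42] avail[A=36 B=15 C=42 D=42] open={R4}
Step 10: commit R4 -> on_hand[A=36 B=15 C=42 D=42] avail[A=36 B=15 C=42 D=42] open={}
Step 11: reserve R6 B 4 -> on_hand[A=36 B=15 C=42 D=42] avail[A=36 B=11 C=42 D=42] open={R6}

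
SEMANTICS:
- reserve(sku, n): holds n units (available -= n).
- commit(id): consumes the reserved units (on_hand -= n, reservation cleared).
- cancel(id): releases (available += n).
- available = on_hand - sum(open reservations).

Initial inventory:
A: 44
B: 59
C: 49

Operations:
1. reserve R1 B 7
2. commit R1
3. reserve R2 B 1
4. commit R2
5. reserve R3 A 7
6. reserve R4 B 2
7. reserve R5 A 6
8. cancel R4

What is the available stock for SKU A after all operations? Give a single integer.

Step 1: reserve R1 B 7 -> on_hand[A=44 B=59 C=49] avail[A=44 B=52 C=49] open={R1}
Step 2: commit R1 -> on_hand[A=44 B=52 C=49] avail[A=44 B=52 C=49] open={}
Step 3: reserve R2 B 1 -> on_hand[A=44 B=52 C=49] avail[A=44 B=51 C=49] open={R2}
Step 4: commit R2 -> on_hand[A=44 B=51 C=49] avail[A=44 B=51 C=49] open={}
Step 5: reserve R3 A 7 -> on_hand[A=44 B=51 C=49] avail[A=37 B=51 C=49] open={R3}
Step 6: reserve R4 B 2 -> on_hand[A=44 B=51 C=49] avail[A=37 B=49 C=49] open={R3,R4}
Step 7: reserve R5 A 6 -> on_hand[A=44 B=51 C=49] avail[A=31 B=49 C=49] open={R3,R4,R5}
Step 8: cancel R4 -> on_hand[A=44 B=51 C=49] avail[A=31 B=51 C=49] open={R3,R5}
Final available[A] = 31

Answer: 31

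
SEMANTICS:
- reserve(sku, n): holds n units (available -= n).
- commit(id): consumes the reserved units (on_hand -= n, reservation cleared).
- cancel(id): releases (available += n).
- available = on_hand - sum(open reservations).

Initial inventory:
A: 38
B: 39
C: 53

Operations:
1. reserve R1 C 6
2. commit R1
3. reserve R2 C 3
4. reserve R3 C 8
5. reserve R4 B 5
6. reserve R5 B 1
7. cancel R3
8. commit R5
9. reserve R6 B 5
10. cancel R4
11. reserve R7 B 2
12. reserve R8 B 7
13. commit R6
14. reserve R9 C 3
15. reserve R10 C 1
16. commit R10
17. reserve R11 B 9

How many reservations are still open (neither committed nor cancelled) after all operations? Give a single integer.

Step 1: reserve R1 C 6 -> on_hand[A=38 B=39 C=53] avail[A=38 B=39 C=47] open={R1}
Step 2: commit R1 -> on_hand[A=38 B=39 C=47] avail[A=38 B=39 C=47] open={}
Step 3: reserve R2 C 3 -> on_hand[A=38 B=39 C=47] avail[A=38 B=39 C=44] open={R2}
Step 4: reserve R3 C 8 -> on_hand[A=38 B=39 C=47] avail[A=38 B=39 C=36] open={R2,R3}
Step 5: reserve R4 B 5 -> on_hand[A=38 B=39 C=47] avail[A=38 B=34 C=36] open={R2,R3,R4}
Step 6: reserve R5 B 1 -> on_hand[A=38 B=39 C=47] avail[A=38 B=33 C=36] open={R2,R3,R4,R5}
Step 7: cancel R3 -> on_hand[A=38 B=39 C=47] avail[A=38 B=33 C=44] open={R2,R4,R5}
Step 8: commit R5 -> on_hand[A=38 B=38 C=47] avail[A=38 B=33 C=44] open={R2,R4}
Step 9: reserve R6 B 5 -> on_hand[A=38 B=38 C=47] avail[A=38 B=28 C=44] open={R2,R4,R6}
Step 10: cancel R4 -> on_hand[A=38 B=38 C=47] avail[A=38 B=33 C=44] open={R2,R6}
Step 11: reserve R7 B 2 -> on_hand[A=38 B=38 C=47] avail[A=38 B=31 C=44] open={R2,R6,R7}
Step 12: reserve R8 B 7 -> on_hand[A=38 B=38 C=47] avail[A=38 B=24 C=44] open={R2,R6,R7,R8}
Step 13: commit R6 -> on_hand[A=38 B=33 C=47] avail[A=38 B=24 C=44] open={R2,R7,R8}
Step 14: reserve R9 C 3 -> on_hand[A=38 B=33 C=47] avail[A=38 B=24 C=41] open={R2,R7,R8,R9}
Step 15: reserve R10 C 1 -> on_hand[A=38 B=33 C=47] avail[A=38 B=24 C=40] open={R10,R2,R7,R8,R9}
Step 16: commit R10 -> on_hand[A=38 B=33 C=46] avail[A=38 B=24 C=40] open={R2,R7,R8,R9}
Step 17: reserve R11 B 9 -> on_hand[A=38 B=33 C=46] avail[A=38 B=15 C=40] open={R11,R2,R7,R8,R9}
Open reservations: ['R11', 'R2', 'R7', 'R8', 'R9'] -> 5

Answer: 5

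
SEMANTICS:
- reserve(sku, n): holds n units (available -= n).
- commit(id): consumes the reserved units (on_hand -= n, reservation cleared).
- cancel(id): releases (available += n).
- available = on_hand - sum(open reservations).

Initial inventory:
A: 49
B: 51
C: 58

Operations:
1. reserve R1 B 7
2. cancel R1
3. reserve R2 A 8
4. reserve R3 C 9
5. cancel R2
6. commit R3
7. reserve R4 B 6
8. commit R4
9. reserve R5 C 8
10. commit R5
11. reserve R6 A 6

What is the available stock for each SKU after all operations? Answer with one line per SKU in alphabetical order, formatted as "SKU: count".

Answer: A: 43
B: 45
C: 41

Derivation:
Step 1: reserve R1 B 7 -> on_hand[A=49 B=51 C=58] avail[A=49 B=44 C=58] open={R1}
Step 2: cancel R1 -> on_hand[A=49 B=51 C=58] avail[A=49 B=51 C=58] open={}
Step 3: reserve R2 A 8 -> on_hand[A=49 B=51 C=58] avail[A=41 B=51 C=58] open={R2}
Step 4: reserve R3 C 9 -> on_hand[A=49 B=51 C=58] avail[A=41 B=51 C=49] open={R2,R3}
Step 5: cancel R2 -> on_hand[A=49 B=51 C=58] avail[A=49 B=51 C=49] open={R3}
Step 6: commit R3 -> on_hand[A=49 B=51 C=49] avail[A=49 B=51 C=49] open={}
Step 7: reserve R4 B 6 -> on_hand[A=49 B=51 C=49] avail[A=49 B=45 C=49] open={R4}
Step 8: commit R4 -> on_hand[A=49 B=45 C=49] avail[A=49 B=45 C=49] open={}
Step 9: reserve R5 C 8 -> on_hand[A=49 B=45 C=49] avail[A=49 B=45 C=41] open={R5}
Step 10: commit R5 -> on_hand[A=49 B=45 C=41] avail[A=49 B=45 C=41] open={}
Step 11: reserve R6 A 6 -> on_hand[A=49 B=45 C=41] avail[A=43 B=45 C=41] open={R6}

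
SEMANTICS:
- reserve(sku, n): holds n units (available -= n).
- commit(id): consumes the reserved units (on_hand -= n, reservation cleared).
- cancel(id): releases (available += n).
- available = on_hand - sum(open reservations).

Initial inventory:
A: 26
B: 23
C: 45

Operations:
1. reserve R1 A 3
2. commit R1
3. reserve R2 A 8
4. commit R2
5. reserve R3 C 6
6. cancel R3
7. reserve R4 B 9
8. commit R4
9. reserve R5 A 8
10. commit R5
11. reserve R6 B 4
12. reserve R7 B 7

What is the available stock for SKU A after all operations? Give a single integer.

Answer: 7

Derivation:
Step 1: reserve R1 A 3 -> on_hand[A=26 B=23 C=45] avail[A=23 B=23 C=45] open={R1}
Step 2: commit R1 -> on_hand[A=23 B=23 C=45] avail[A=23 B=23 C=45] open={}
Step 3: reserve R2 A 8 -> on_hand[A=23 B=23 C=45] avail[A=15 B=23 C=45] open={R2}
Step 4: commit R2 -> on_hand[A=15 B=23 C=45] avail[A=15 B=23 C=45] open={}
Step 5: reserve R3 C 6 -> on_hand[A=15 B=23 C=45] avail[A=15 B=23 C=39] open={R3}
Step 6: cancel R3 -> on_hand[A=15 B=23 C=45] avail[A=15 B=23 C=45] open={}
Step 7: reserve R4 B 9 -> on_hand[A=15 B=23 C=45] avail[A=15 B=14 C=45] open={R4}
Step 8: commit R4 -> on_hand[A=15 B=14 C=45] avail[A=15 B=14 C=45] open={}
Step 9: reserve R5 A 8 -> on_hand[A=15 B=14 C=45] avail[A=7 B=14 C=45] open={R5}
Step 10: commit R5 -> on_hand[A=7 B=14 C=45] avail[A=7 B=14 C=45] open={}
Step 11: reserve R6 B 4 -> on_hand[A=7 B=14 C=45] avail[A=7 B=10 C=45] open={R6}
Step 12: reserve R7 B 7 -> on_hand[A=7 B=14 C=45] avail[A=7 B=3 C=45] open={R6,R7}
Final available[A] = 7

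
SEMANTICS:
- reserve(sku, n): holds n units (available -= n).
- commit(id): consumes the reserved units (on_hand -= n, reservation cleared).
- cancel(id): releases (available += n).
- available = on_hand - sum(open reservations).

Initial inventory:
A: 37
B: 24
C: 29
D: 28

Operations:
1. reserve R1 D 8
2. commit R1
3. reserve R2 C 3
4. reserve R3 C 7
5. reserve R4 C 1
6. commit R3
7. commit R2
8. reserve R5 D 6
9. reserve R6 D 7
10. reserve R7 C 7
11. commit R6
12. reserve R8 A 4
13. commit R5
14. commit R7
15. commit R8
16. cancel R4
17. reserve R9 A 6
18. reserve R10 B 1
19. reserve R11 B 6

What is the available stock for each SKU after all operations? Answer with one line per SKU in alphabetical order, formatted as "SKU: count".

Answer: A: 27
B: 17
C: 12
D: 7

Derivation:
Step 1: reserve R1 D 8 -> on_hand[A=37 B=24 C=29 D=28] avail[A=37 B=24 C=29 D=20] open={R1}
Step 2: commit R1 -> on_hand[A=37 B=24 C=29 D=20] avail[A=37 B=24 C=29 D=20] open={}
Step 3: reserve R2 C 3 -> on_hand[A=37 B=24 C=29 D=20] avail[A=37 B=24 C=26 D=20] open={R2}
Step 4: reserve R3 C 7 -> on_hand[A=37 B=24 C=29 D=20] avail[A=37 B=24 C=19 D=20] open={R2,R3}
Step 5: reserve R4 C 1 -> on_hand[A=37 B=24 C=29 D=20] avail[A=37 B=24 C=18 D=20] open={R2,R3,R4}
Step 6: commit R3 -> on_hand[A=37 B=24 C=22 D=20] avail[A=37 B=24 C=18 D=20] open={R2,R4}
Step 7: commit R2 -> on_hand[A=37 B=24 C=19 D=20] avail[A=37 B=24 C=18 D=20] open={R4}
Step 8: reserve R5 D 6 -> on_hand[A=37 B=24 C=19 D=20] avail[A=37 B=24 C=18 D=14] open={R4,R5}
Step 9: reserve R6 D 7 -> on_hand[A=37 B=24 C=19 D=20] avail[A=37 B=24 C=18 D=7] open={R4,R5,R6}
Step 10: reserve R7 C 7 -> on_hand[A=37 B=24 C=19 D=20] avail[A=37 B=24 C=11 D=7] open={R4,R5,R6,R7}
Step 11: commit R6 -> on_hand[A=37 B=24 C=19 D=13] avail[A=37 B=24 C=11 D=7] open={R4,R5,R7}
Step 12: reserve R8 A 4 -> on_hand[A=37 B=24 C=19 D=13] avail[A=33 B=24 C=11 D=7] open={R4,R5,R7,R8}
Step 13: commit R5 -> on_hand[A=37 B=24 C=19 D=7] avail[A=33 B=24 C=11 D=7] open={R4,R7,R8}
Step 14: commit R7 -> on_hand[A=37 B=24 C=12 D=7] avail[A=33 B=24 C=11 D=7] open={R4,R8}
Step 15: commit R8 -> on_hand[A=33 B=24 C=12 D=7] avail[A=33 B=24 C=11 D=7] open={R4}
Step 16: cancel R4 -> on_hand[A=33 B=24 C=12 D=7] avail[A=33 B=24 C=12 D=7] open={}
Step 17: reserve R9 A 6 -> on_hand[A=33 B=24 C=12 D=7] avail[A=27 B=24 C=12 D=7] open={R9}
Step 18: reserve R10 B 1 -> on_hand[A=33 B=24 C=12 D=7] avail[A=27 B=23 C=12 D=7] open={R10,R9}
Step 19: reserve R11 B 6 -> on_hand[A=33 B=24 C=12 D=7] avail[A=27 B=17 C=12 D=7] open={R10,R11,R9}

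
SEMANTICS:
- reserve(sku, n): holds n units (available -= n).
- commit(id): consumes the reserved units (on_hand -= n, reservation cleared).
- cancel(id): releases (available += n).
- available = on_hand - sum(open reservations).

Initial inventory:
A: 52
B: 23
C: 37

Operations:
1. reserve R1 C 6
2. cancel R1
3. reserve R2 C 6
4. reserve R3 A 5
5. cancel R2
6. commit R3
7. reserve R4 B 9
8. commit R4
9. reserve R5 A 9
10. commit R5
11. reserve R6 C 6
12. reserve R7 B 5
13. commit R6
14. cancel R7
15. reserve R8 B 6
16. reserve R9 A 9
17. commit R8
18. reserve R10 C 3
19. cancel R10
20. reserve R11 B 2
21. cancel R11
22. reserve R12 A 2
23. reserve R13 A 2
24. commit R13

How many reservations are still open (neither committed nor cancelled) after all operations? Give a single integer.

Step 1: reserve R1 C 6 -> on_hand[A=52 B=23 C=37] avail[A=52 B=23 C=31] open={R1}
Step 2: cancel R1 -> on_hand[A=52 B=23 C=37] avail[A=52 B=23 C=37] open={}
Step 3: reserve R2 C 6 -> on_hand[A=52 B=23 C=37] avail[A=52 B=23 C=31] open={R2}
Step 4: reserve R3 A 5 -> on_hand[A=52 B=23 C=37] avail[A=47 B=23 C=31] open={R2,R3}
Step 5: cancel R2 -> on_hand[A=52 B=23 C=37] avail[A=47 B=23 C=37] open={R3}
Step 6: commit R3 -> on_hand[A=47 B=23 C=37] avail[A=47 B=23 C=37] open={}
Step 7: reserve R4 B 9 -> on_hand[A=47 B=23 C=37] avail[A=47 B=14 C=37] open={R4}
Step 8: commit R4 -> on_hand[A=47 B=14 C=37] avail[A=47 B=14 C=37] open={}
Step 9: reserve R5 A 9 -> on_hand[A=47 B=14 C=37] avail[A=38 B=14 C=37] open={R5}
Step 10: commit R5 -> on_hand[A=38 B=14 C=37] avail[A=38 B=14 C=37] open={}
Step 11: reserve R6 C 6 -> on_hand[A=38 B=14 C=37] avail[A=38 B=14 C=31] open={R6}
Step 12: reserve R7 B 5 -> on_hand[A=38 B=14 C=37] avail[A=38 B=9 C=31] open={R6,R7}
Step 13: commit R6 -> on_hand[A=38 B=14 C=31] avail[A=38 B=9 C=31] open={R7}
Step 14: cancel R7 -> on_hand[A=38 B=14 C=31] avail[A=38 B=14 C=31] open={}
Step 15: reserve R8 B 6 -> on_hand[A=38 B=14 C=31] avail[A=38 B=8 C=31] open={R8}
Step 16: reserve R9 A 9 -> on_hand[A=38 B=14 C=31] avail[A=29 B=8 C=31] open={R8,R9}
Step 17: commit R8 -> on_hand[A=38 B=8 C=31] avail[A=29 B=8 C=31] open={R9}
Step 18: reserve R10 C 3 -> on_hand[A=38 B=8 C=31] avail[A=29 B=8 C=28] open={R10,R9}
Step 19: cancel R10 -> on_hand[A=38 B=8 C=31] avail[A=29 B=8 C=31] open={R9}
Step 20: reserve R11 B 2 -> on_hand[A=38 B=8 C=31] avail[A=29 B=6 C=31] open={R11,R9}
Step 21: cancel R11 -> on_hand[A=38 B=8 C=31] avail[A=29 B=8 C=31] open={R9}
Step 22: reserve R12 A 2 -> on_hand[A=38 B=8 C=31] avail[A=27 B=8 C=31] open={R12,R9}
Step 23: reserve R13 A 2 -> on_hand[A=38 B=8 C=31] avail[A=25 B=8 C=31] open={R12,R13,R9}
Step 24: commit R13 -> on_hand[A=36 B=8 C=31] avail[A=25 B=8 C=31] open={R12,R9}
Open reservations: ['R12', 'R9'] -> 2

Answer: 2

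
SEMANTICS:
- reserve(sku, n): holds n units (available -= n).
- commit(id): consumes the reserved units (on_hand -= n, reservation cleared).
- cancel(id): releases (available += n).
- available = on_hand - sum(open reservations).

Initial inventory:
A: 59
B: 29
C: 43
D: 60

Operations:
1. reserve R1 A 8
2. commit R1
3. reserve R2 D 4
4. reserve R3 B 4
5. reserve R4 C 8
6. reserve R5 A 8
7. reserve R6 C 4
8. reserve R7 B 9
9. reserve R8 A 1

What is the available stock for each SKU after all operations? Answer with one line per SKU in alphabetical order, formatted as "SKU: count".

Answer: A: 42
B: 16
C: 31
D: 56

Derivation:
Step 1: reserve R1 A 8 -> on_hand[A=59 B=29 C=43 D=60] avail[A=51 B=29 C=43 D=60] open={R1}
Step 2: commit R1 -> on_hand[A=51 B=29 C=43 D=60] avail[A=51 B=29 C=43 D=60] open={}
Step 3: reserve R2 D 4 -> on_hand[A=51 B=29 C=43 D=60] avail[A=51 B=29 C=43 D=56] open={R2}
Step 4: reserve R3 B 4 -> on_hand[A=51 B=29 C=43 D=60] avail[A=51 B=25 C=43 D=56] open={R2,R3}
Step 5: reserve R4 C 8 -> on_hand[A=51 B=29 C=43 D=60] avail[A=51 B=25 C=35 D=56] open={R2,R3,R4}
Step 6: reserve R5 A 8 -> on_hand[A=51 B=29 C=43 D=60] avail[A=43 B=25 C=35 D=56] open={R2,R3,R4,R5}
Step 7: reserve R6 C 4 -> on_hand[A=51 B=29 C=43 D=60] avail[A=43 B=25 C=31 D=56] open={R2,R3,R4,R5,R6}
Step 8: reserve R7 B 9 -> on_hand[A=51 B=29 C=43 D=60] avail[A=43 B=16 C=31 D=56] open={R2,R3,R4,R5,R6,R7}
Step 9: reserve R8 A 1 -> on_hand[A=51 B=29 C=43 D=60] avail[A=42 B=16 C=31 D=56] open={R2,R3,R4,R5,R6,R7,R8}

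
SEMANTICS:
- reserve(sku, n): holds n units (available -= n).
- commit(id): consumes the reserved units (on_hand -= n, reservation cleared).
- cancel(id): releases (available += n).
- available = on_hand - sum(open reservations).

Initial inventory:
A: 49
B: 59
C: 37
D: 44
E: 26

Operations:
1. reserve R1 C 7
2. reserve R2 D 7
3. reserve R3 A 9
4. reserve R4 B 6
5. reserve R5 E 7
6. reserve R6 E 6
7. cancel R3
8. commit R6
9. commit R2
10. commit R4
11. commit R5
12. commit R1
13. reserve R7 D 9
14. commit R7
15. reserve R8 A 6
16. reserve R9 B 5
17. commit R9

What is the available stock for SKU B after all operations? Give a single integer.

Step 1: reserve R1 C 7 -> on_hand[A=49 B=59 C=37 D=44 E=26] avail[A=49 B=59 C=30 D=44 E=26] open={R1}
Step 2: reserve R2 D 7 -> on_hand[A=49 B=59 C=37 D=44 E=26] avail[A=49 B=59 C=30 D=37 E=26] open={R1,R2}
Step 3: reserve R3 A 9 -> on_hand[A=49 B=59 C=37 D=44 E=26] avail[A=40 B=59 C=30 D=37 E=26] open={R1,R2,R3}
Step 4: reserve R4 B 6 -> on_hand[A=49 B=59 C=37 D=44 E=26] avail[A=40 B=53 C=30 D=37 E=26] open={R1,R2,R3,R4}
Step 5: reserve R5 E 7 -> on_hand[A=49 B=59 C=37 D=44 E=26] avail[A=40 B=53 C=30 D=37 E=19] open={R1,R2,R3,R4,R5}
Step 6: reserve R6 E 6 -> on_hand[A=49 B=59 C=37 D=44 E=26] avail[A=40 B=53 C=30 D=37 E=13] open={R1,R2,R3,R4,R5,R6}
Step 7: cancel R3 -> on_hand[A=49 B=59 C=37 D=44 E=26] avail[A=49 B=53 C=30 D=37 E=13] open={R1,R2,R4,R5,R6}
Step 8: commit R6 -> on_hand[A=49 B=59 C=37 D=44 E=20] avail[A=49 B=53 C=30 D=37 E=13] open={R1,R2,R4,R5}
Step 9: commit R2 -> on_hand[A=49 B=59 C=37 D=37 E=20] avail[A=49 B=53 C=30 D=37 E=13] open={R1,R4,R5}
Step 10: commit R4 -> on_hand[A=49 B=53 C=37 D=37 E=20] avail[A=49 B=53 C=30 D=37 E=13] open={R1,R5}
Step 11: commit R5 -> on_hand[A=49 B=53 C=37 D=37 E=13] avail[A=49 B=53 C=30 D=37 E=13] open={R1}
Step 12: commit R1 -> on_hand[A=49 B=53 C=30 D=37 E=13] avail[A=49 B=53 C=30 D=37 E=13] open={}
Step 13: reserve R7 D 9 -> on_hand[A=49 B=53 C=30 D=37 E=13] avail[A=49 B=53 C=30 D=28 E=13] open={R7}
Step 14: commit R7 -> on_hand[A=49 B=53 C=30 D=28 E=13] avail[A=49 B=53 C=30 D=28 E=13] open={}
Step 15: reserve R8 A 6 -> on_hand[A=49 B=53 C=30 D=28 E=13] avail[A=43 B=53 C=30 D=28 E=13] open={R8}
Step 16: reserve R9 B 5 -> on_hand[A=49 B=53 C=30 D=28 E=13] avail[A=43 B=48 C=30 D=28 E=13] open={R8,R9}
Step 17: commit R9 -> on_hand[A=49 B=48 C=30 D=28 E=13] avail[A=43 B=48 C=30 D=28 E=13] open={R8}
Final available[B] = 48

Answer: 48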